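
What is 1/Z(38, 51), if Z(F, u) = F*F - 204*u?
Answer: -1/8960 ≈ -0.00011161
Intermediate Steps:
Z(F, u) = F**2 - 204*u
1/Z(38, 51) = 1/(38**2 - 204*51) = 1/(1444 - 10404) = 1/(-8960) = -1/8960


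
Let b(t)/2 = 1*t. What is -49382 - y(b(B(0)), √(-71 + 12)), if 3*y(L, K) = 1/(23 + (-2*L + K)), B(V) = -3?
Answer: (-148146*√59 + 5185111*I)/(3*(√59 - 35*I)) ≈ -49382.0 + 0.0019951*I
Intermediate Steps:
b(t) = 2*t (b(t) = 2*(1*t) = 2*t)
y(L, K) = 1/(3*(23 + K - 2*L)) (y(L, K) = 1/(3*(23 + (-2*L + K))) = 1/(3*(23 + (K - 2*L))) = 1/(3*(23 + K - 2*L)))
-49382 - y(b(B(0)), √(-71 + 12)) = -49382 - 1/(3*(23 + √(-71 + 12) - 4*(-3))) = -49382 - 1/(3*(23 + √(-59) - 2*(-6))) = -49382 - 1/(3*(23 + I*√59 + 12)) = -49382 - 1/(3*(35 + I*√59))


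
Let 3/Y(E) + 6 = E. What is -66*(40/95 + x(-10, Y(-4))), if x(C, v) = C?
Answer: 12012/19 ≈ 632.21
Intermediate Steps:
Y(E) = 3/(-6 + E)
-66*(40/95 + x(-10, Y(-4))) = -66*(40/95 - 10) = -66*(40*(1/95) - 10) = -66*(8/19 - 10) = -66*(-182/19) = 12012/19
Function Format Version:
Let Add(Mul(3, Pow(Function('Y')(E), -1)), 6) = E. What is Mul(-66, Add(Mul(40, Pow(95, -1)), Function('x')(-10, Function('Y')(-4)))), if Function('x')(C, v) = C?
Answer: Rational(12012, 19) ≈ 632.21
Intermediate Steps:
Function('Y')(E) = Mul(3, Pow(Add(-6, E), -1))
Mul(-66, Add(Mul(40, Pow(95, -1)), Function('x')(-10, Function('Y')(-4)))) = Mul(-66, Add(Mul(40, Pow(95, -1)), -10)) = Mul(-66, Add(Mul(40, Rational(1, 95)), -10)) = Mul(-66, Add(Rational(8, 19), -10)) = Mul(-66, Rational(-182, 19)) = Rational(12012, 19)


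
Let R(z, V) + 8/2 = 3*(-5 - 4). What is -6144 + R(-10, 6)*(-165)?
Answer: -1029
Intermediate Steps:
R(z, V) = -31 (R(z, V) = -4 + 3*(-5 - 4) = -4 + 3*(-9) = -4 - 27 = -31)
-6144 + R(-10, 6)*(-165) = -6144 - 31*(-165) = -6144 + 5115 = -1029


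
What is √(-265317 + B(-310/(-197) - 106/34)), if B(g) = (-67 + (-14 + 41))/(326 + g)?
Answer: I*√313261540484958933/1086603 ≈ 515.09*I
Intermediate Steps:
B(g) = -40/(326 + g) (B(g) = (-67 + 27)/(326 + g) = -40/(326 + g))
√(-265317 + B(-310/(-197) - 106/34)) = √(-265317 - 40/(326 + (-310/(-197) - 106/34))) = √(-265317 - 40/(326 + (-310*(-1/197) - 106*1/34))) = √(-265317 - 40/(326 + (310/197 - 53/17))) = √(-265317 - 40/(326 - 5171/3349)) = √(-265317 - 40/1086603/3349) = √(-265317 - 40*3349/1086603) = √(-265317 - 133960/1086603) = √(-288294382111/1086603) = I*√313261540484958933/1086603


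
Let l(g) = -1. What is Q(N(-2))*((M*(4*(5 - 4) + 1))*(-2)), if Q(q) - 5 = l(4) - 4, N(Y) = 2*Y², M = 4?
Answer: 0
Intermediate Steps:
Q(q) = 0 (Q(q) = 5 + (-1 - 4) = 5 - 5 = 0)
Q(N(-2))*((M*(4*(5 - 4) + 1))*(-2)) = 0*((4*(4*(5 - 4) + 1))*(-2)) = 0*((4*(4*1 + 1))*(-2)) = 0*((4*(4 + 1))*(-2)) = 0*((4*5)*(-2)) = 0*(20*(-2)) = 0*(-40) = 0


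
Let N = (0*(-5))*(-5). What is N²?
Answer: 0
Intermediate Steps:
N = 0 (N = 0*(-5) = 0)
N² = 0² = 0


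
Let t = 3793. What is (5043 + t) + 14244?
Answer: 23080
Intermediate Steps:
(5043 + t) + 14244 = (5043 + 3793) + 14244 = 8836 + 14244 = 23080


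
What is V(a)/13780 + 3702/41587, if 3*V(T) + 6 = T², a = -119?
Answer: 877757/2034564 ≈ 0.43142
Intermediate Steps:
V(T) = -2 + T²/3
V(a)/13780 + 3702/41587 = (-2 + (⅓)*(-119)²)/13780 + 3702/41587 = (-2 + (⅓)*14161)*(1/13780) + 3702*(1/41587) = (-2 + 14161/3)*(1/13780) + 3702/41587 = (14155/3)*(1/13780) + 3702/41587 = 2831/8268 + 3702/41587 = 877757/2034564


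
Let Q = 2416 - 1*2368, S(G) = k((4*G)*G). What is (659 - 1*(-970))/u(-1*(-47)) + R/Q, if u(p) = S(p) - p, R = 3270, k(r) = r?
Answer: 4803037/70312 ≈ 68.310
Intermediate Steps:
S(G) = 4*G**2 (S(G) = (4*G)*G = 4*G**2)
Q = 48 (Q = 2416 - 2368 = 48)
u(p) = -p + 4*p**2 (u(p) = 4*p**2 - p = -p + 4*p**2)
(659 - 1*(-970))/u(-1*(-47)) + R/Q = (659 - 1*(-970))/(((-1*(-47))*(-1 + 4*(-1*(-47))))) + 3270/48 = (659 + 970)/((47*(-1 + 4*47))) + 3270*(1/48) = 1629/((47*(-1 + 188))) + 545/8 = 1629/((47*187)) + 545/8 = 1629/8789 + 545/8 = 4803037/70312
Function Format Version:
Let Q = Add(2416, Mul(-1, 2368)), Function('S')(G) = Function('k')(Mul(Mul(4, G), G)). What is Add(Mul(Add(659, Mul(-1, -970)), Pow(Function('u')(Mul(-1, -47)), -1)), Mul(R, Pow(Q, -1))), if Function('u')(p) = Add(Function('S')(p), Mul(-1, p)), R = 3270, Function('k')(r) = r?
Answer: Rational(4803037, 70312) ≈ 68.310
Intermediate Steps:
Function('S')(G) = Mul(4, Pow(G, 2)) (Function('S')(G) = Mul(Mul(4, G), G) = Mul(4, Pow(G, 2)))
Q = 48 (Q = Add(2416, -2368) = 48)
Function('u')(p) = Add(Mul(-1, p), Mul(4, Pow(p, 2))) (Function('u')(p) = Add(Mul(4, Pow(p, 2)), Mul(-1, p)) = Add(Mul(-1, p), Mul(4, Pow(p, 2))))
Add(Mul(Add(659, Mul(-1, -970)), Pow(Function('u')(Mul(-1, -47)), -1)), Mul(R, Pow(Q, -1))) = Add(Mul(Add(659, Mul(-1, -970)), Pow(Mul(Mul(-1, -47), Add(-1, Mul(4, Mul(-1, -47)))), -1)), Mul(3270, Pow(48, -1))) = Add(Mul(Add(659, 970), Pow(Mul(47, Add(-1, Mul(4, 47))), -1)), Mul(3270, Rational(1, 48))) = Add(Mul(1629, Pow(Mul(47, Add(-1, 188)), -1)), Rational(545, 8)) = Add(Mul(1629, Pow(Mul(47, 187), -1)), Rational(545, 8)) = Add(Mul(1629, Pow(8789, -1)), Rational(545, 8)) = Add(Mul(1629, Rational(1, 8789)), Rational(545, 8)) = Add(Rational(1629, 8789), Rational(545, 8)) = Rational(4803037, 70312)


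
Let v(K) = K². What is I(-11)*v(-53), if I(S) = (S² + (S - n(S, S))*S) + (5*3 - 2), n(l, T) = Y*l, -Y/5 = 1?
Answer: 2415740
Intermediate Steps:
Y = -5 (Y = -5*1 = -5)
n(l, T) = -5*l
I(S) = 13 + 7*S² (I(S) = (S² + (S - (-5)*S)*S) + (5*3 - 2) = (S² + (S + 5*S)*S) + (15 - 2) = (S² + (6*S)*S) + 13 = (S² + 6*S²) + 13 = 7*S² + 13 = 13 + 7*S²)
I(-11)*v(-53) = (13 + 7*(-11)²)*(-53)² = (13 + 7*121)*2809 = (13 + 847)*2809 = 860*2809 = 2415740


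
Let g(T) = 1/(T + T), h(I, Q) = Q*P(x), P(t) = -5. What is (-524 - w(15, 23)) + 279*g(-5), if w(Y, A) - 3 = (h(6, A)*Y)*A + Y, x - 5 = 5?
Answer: 391051/10 ≈ 39105.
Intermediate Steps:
x = 10 (x = 5 + 5 = 10)
h(I, Q) = -5*Q (h(I, Q) = Q*(-5) = -5*Q)
g(T) = 1/(2*T)
w(Y, A) = 3 + Y - 5*Y*A² (w(Y, A) = 3 + (((-5*A)*Y)*A + Y) = 3 + ((-5*A*Y)*A + Y) = 3 + (-5*Y*A² + Y) = 3 + (Y - 5*Y*A²) = 3 + Y - 5*Y*A²)
(-524 - w(15, 23)) + 279*g(-5) = (-524 - (3 + 15 - 5*15*23²)) + 279*((½)/(-5)) = (-524 - (3 + 15 - 5*15*529)) + 279*((½)*(-⅕)) = (-524 - (3 + 15 - 39675)) + 279*(-⅒) = (-524 - 1*(-39657)) - 279/10 = (-524 + 39657) - 279/10 = 39133 - 279/10 = 391051/10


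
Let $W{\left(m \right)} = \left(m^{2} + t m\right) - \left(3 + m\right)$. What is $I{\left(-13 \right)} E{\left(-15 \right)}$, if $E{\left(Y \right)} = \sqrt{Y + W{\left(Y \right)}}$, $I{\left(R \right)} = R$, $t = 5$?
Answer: $- 91 \sqrt{3} \approx -157.62$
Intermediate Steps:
$W{\left(m \right)} = -3 + m^{2} + 4 m$ ($W{\left(m \right)} = \left(m^{2} + 5 m\right) - \left(3 + m\right) = -3 + m^{2} + 4 m$)
$E{\left(Y \right)} = \sqrt{-3 + Y^{2} + 5 Y}$ ($E{\left(Y \right)} = \sqrt{Y + \left(-3 + Y^{2} + 4 Y\right)} = \sqrt{-3 + Y^{2} + 5 Y}$)
$I{\left(-13 \right)} E{\left(-15 \right)} = - 13 \sqrt{-3 + \left(-15\right)^{2} + 5 \left(-15\right)} = - 13 \sqrt{-3 + 225 - 75} = - 13 \sqrt{147} = - 13 \cdot 7 \sqrt{3} = - 91 \sqrt{3}$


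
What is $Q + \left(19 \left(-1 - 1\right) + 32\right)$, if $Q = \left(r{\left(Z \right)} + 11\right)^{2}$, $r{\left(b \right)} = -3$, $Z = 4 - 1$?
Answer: $58$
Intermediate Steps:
$Z = 3$ ($Z = 4 - 1 = 3$)
$Q = 64$ ($Q = \left(-3 + 11\right)^{2} = 8^{2} = 64$)
$Q + \left(19 \left(-1 - 1\right) + 32\right) = 64 + \left(19 \left(-1 - 1\right) + 32\right) = 64 + \left(19 \left(-2\right) + 32\right) = 64 + \left(-38 + 32\right) = 64 - 6 = 58$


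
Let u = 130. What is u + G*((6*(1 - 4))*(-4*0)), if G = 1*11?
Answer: 130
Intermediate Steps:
G = 11
u + G*((6*(1 - 4))*(-4*0)) = 130 + 11*((6*(1 - 4))*(-4*0)) = 130 + 11*((6*(-3))*0) = 130 + 11*(-18*0) = 130 + 11*0 = 130 + 0 = 130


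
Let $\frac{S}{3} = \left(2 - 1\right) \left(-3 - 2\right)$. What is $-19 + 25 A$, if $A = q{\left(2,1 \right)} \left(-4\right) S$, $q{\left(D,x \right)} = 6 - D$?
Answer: $5981$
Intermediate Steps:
$S = -15$ ($S = 3 \left(2 - 1\right) \left(-3 - 2\right) = 3 \cdot 1 \left(-5\right) = 3 \left(-5\right) = -15$)
$A = 240$ ($A = \left(6 - 2\right) \left(-4\right) \left(-15\right) = 4 \left(-4\right) \left(-15\right) = \left(-16\right) \left(-15\right) = 240$)
$-19 + 25 A = -19 + 25 \cdot 240 = -19 + 6000 = 5981$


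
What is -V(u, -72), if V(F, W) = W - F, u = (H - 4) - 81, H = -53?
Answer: -66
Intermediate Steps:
u = -138 (u = (-53 - 4) - 81 = -57 - 81 = -138)
-V(u, -72) = -(-72 - 1*(-138)) = -(-72 + 138) = -1*66 = -66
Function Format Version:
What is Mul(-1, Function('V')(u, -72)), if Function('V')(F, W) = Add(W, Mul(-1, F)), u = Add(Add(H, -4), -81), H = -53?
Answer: -66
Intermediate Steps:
u = -138 (u = Add(Add(-53, -4), -81) = Add(-57, -81) = -138)
Mul(-1, Function('V')(u, -72)) = Mul(-1, Add(-72, Mul(-1, -138))) = Mul(-1, Add(-72, 138)) = Mul(-1, 66) = -66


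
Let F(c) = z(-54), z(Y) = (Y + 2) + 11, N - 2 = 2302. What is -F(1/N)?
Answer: 41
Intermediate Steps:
N = 2304 (N = 2 + 2302 = 2304)
z(Y) = 13 + Y (z(Y) = (2 + Y) + 11 = 13 + Y)
F(c) = -41 (F(c) = 13 - 54 = -41)
-F(1/N) = -1*(-41) = 41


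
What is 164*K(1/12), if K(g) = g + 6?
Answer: 2993/3 ≈ 997.67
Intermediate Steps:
K(g) = 6 + g
164*K(1/12) = 164*(6 + 1/12) = 164*(73/12) = 2993/3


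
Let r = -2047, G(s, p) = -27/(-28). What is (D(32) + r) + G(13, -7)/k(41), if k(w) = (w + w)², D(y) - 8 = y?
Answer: -377861877/188272 ≈ -2007.0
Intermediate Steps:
D(y) = 8 + y
G(s, p) = 27/28 (G(s, p) = -27*(-1/28) = 27/28)
k(w) = 4*w² (k(w) = (2*w)² = 4*w²)
(D(32) + r) + G(13, -7)/k(41) = ((8 + 32) - 2047) + 27/(28*((4*41²))) = (40 - 2047) + 27/(28*((4*1681))) = -2007 + (27/28)/6724 = -2007 + (27/28)*(1/6724) = -2007 + 27/188272 = -377861877/188272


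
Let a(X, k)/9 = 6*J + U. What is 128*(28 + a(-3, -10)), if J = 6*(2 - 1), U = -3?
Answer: 41600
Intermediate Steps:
J = 6 (J = 6*1 = 6)
a(X, k) = 297 (a(X, k) = 9*(6*6 - 3) = 9*(36 - 3) = 9*33 = 297)
128*(28 + a(-3, -10)) = 128*(28 + 297) = 128*325 = 41600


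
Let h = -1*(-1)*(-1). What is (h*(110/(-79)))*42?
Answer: 4620/79 ≈ 58.481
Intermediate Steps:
h = -1 (h = 1*(-1) = -1)
(h*(110/(-79)))*42 = -110/(-79)*42 = -110*(-1)/79*42 = -1*(-110/79)*42 = (110/79)*42 = 4620/79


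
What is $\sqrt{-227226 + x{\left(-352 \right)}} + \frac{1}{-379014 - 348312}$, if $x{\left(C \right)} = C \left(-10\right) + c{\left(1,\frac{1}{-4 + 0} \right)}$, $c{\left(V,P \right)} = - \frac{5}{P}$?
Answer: $- \frac{1}{727326} + 51 i \sqrt{86} \approx -1.3749 \cdot 10^{-6} + 472.95 i$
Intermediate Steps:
$x{\left(C \right)} = 20 - 10 C$ ($x{\left(C \right)} = C \left(-10\right) - \frac{5}{\frac{1}{-4 + 0}} = - 10 C - \frac{5}{\frac{1}{-4}} = - 10 C - \frac{5}{- \frac{1}{4}} = - 10 C - -20 = - 10 C + 20 = 20 - 10 C$)
$\sqrt{-227226 + x{\left(-352 \right)}} + \frac{1}{-379014 - 348312} = \sqrt{-227226 + \left(20 - -3520\right)} + \frac{1}{-379014 - 348312} = \sqrt{-227226 + \left(20 + 3520\right)} + \frac{1}{-727326} = \sqrt{-227226 + 3540} - \frac{1}{727326} = \sqrt{-223686} - \frac{1}{727326} = 51 i \sqrt{86} - \frac{1}{727326} = - \frac{1}{727326} + 51 i \sqrt{86}$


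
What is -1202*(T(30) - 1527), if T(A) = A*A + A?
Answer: 717594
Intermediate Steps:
T(A) = A + A**2 (T(A) = A**2 + A = A + A**2)
-1202*(T(30) - 1527) = -1202*(30*(1 + 30) - 1527) = -1202*(30*31 - 1527) = -1202*(930 - 1527) = -1202*(-597) = 717594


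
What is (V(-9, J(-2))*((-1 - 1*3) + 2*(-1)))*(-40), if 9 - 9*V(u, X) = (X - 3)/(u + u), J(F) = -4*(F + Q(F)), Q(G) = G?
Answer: 7000/27 ≈ 259.26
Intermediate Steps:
J(F) = -8*F (J(F) = -4*(F + F) = -8*F)
V(u, X) = 1 - (-3 + X)/(18*u) (V(u, X) = 1 - (X - 3)/(9*(u + u)) = 1 - (-3 + X)/(9*(2*u)) = 1 - (-3 + X)*1/(2*u)/9 = 1 - (-3 + X)/(18*u))
(V(-9, J(-2))*((-1 - 1*3) + 2*(-1)))*(-40) = (((1/18)*(3 - (-8)*(-2) + 18*(-9))/(-9))*((-1 - 1*3) + 2*(-1)))*(-40) = (((1/18)*(-1/9)*(3 - 1*16 - 162))*((-1 - 3) - 2))*(-40) = (((1/18)*(-1/9)*(3 - 16 - 162))*(-4 - 2))*(-40) = (((1/18)*(-1/9)*(-175))*(-6))*(-40) = ((175/162)*(-6))*(-40) = -175/27*(-40) = 7000/27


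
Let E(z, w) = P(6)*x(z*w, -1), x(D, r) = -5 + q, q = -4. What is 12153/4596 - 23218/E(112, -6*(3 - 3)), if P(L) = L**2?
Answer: 9220625/124092 ≈ 74.305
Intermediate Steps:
x(D, r) = -9 (x(D, r) = -5 - 4 = -9)
E(z, w) = -324 (E(z, w) = 6**2*(-9) = 36*(-9) = -324)
12153/4596 - 23218/E(112, -6*(3 - 3)) = 12153/4596 - 23218/(-324) = 12153*(1/4596) - 23218*(-1/324) = 4051/1532 + 11609/162 = 9220625/124092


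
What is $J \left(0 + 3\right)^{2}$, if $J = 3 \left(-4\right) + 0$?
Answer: $-108$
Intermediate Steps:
$J = -12$ ($J = -12 + 0 = -12$)
$J \left(0 + 3\right)^{2} = - 12 \left(0 + 3\right)^{2} = - 12 \cdot 3^{2} = \left(-12\right) 9 = -108$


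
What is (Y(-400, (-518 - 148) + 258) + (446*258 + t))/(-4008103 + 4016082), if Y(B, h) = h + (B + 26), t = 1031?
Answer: 115317/7979 ≈ 14.453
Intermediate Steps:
Y(B, h) = 26 + B + h (Y(B, h) = h + (26 + B) = 26 + B + h)
(Y(-400, (-518 - 148) + 258) + (446*258 + t))/(-4008103 + 4016082) = ((26 - 400 + ((-518 - 148) + 258)) + (446*258 + 1031))/(-4008103 + 4016082) = ((26 - 400 + (-666 + 258)) + (115068 + 1031))/7979 = ((26 - 400 - 408) + 116099)*(1/7979) = (-782 + 116099)*(1/7979) = 115317*(1/7979) = 115317/7979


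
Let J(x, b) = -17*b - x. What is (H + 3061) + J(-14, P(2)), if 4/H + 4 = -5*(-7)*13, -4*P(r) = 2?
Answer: 2781325/902 ≈ 3083.5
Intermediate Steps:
P(r) = -½ (P(r) = -¼*2 = -½)
H = 4/451 (H = 4/(-4 - 5*(-7)*13) = 4/(-4 + 35*13) = 4/(-4 + 455) = 4/451 ≈ 0.0088692)
J(x, b) = -x - 17*b
(H + 3061) + J(-14, P(2)) = (4/451 + 3061) + (-1*(-14) - 17*(-½)) = 1380515/451 + (14 + 17/2) = 1380515/451 + 45/2 = 2781325/902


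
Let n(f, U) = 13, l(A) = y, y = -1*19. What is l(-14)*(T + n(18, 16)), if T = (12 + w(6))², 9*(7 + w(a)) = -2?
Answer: -55138/81 ≈ -680.72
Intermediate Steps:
y = -19
l(A) = -19
w(a) = -65/9 (w(a) = -7 + (⅑)*(-2) = -7 - 2/9 = -65/9)
T = 1849/81 (T = (12 - 65/9)² = (43/9)² = 1849/81 ≈ 22.827)
l(-14)*(T + n(18, 16)) = -19*(1849/81 + 13) = -19*2902/81 = -55138/81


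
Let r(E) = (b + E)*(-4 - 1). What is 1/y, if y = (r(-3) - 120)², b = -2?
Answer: 1/9025 ≈ 0.00011080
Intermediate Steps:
r(E) = 10 - 5*E (r(E) = (-2 + E)*(-4 - 1) = (-2 + E)*(-5) = 10 - 5*E)
y = 9025 (y = ((10 - 5*(-3)) - 120)² = ((10 + 15) - 120)² = (25 - 120)² = (-95)² = 9025)
1/y = 1/9025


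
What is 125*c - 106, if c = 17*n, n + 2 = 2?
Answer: -106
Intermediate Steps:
n = 0 (n = -2 + 2 = 0)
c = 0 (c = 17*0 = 0)
125*c - 106 = 125*0 - 106 = 0 - 106 = -106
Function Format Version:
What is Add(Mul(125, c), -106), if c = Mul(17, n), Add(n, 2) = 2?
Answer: -106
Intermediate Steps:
n = 0 (n = Add(-2, 2) = 0)
c = 0 (c = Mul(17, 0) = 0)
Add(Mul(125, c), -106) = Add(Mul(125, 0), -106) = Add(0, -106) = -106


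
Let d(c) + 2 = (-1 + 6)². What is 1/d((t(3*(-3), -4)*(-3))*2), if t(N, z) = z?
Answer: 1/23 ≈ 0.043478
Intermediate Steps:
d(c) = 23 (d(c) = -2 + (-1 + 6)² = -2 + 5² = -2 + 25 = 23)
1/d((t(3*(-3), -4)*(-3))*2) = 1/23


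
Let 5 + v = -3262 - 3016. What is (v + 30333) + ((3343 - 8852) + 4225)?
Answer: 22766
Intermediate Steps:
v = -6283 (v = -5 + (-3262 - 3016) = -5 - 6278 = -6283)
(v + 30333) + ((3343 - 8852) + 4225) = (-6283 + 30333) + ((3343 - 8852) + 4225) = 24050 + (-5509 + 4225) = 24050 - 1284 = 22766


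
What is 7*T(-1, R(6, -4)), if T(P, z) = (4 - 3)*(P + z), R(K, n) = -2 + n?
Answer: -49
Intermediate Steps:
T(P, z) = P + z (T(P, z) = 1*(P + z) = P + z)
7*T(-1, R(6, -4)) = 7*(-1 + (-2 - 4)) = 7*(-1 - 6) = 7*(-7) = -49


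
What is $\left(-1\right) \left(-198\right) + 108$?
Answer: $306$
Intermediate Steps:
$\left(-1\right) \left(-198\right) + 108 = 198 + 108 = 306$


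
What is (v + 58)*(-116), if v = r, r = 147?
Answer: -23780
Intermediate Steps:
v = 147
(v + 58)*(-116) = (147 + 58)*(-116) = 205*(-116) = -23780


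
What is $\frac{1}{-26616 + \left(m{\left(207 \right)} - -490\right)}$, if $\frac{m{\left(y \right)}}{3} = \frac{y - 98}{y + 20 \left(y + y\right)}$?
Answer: $- \frac{2829}{73910345} \approx -3.8276 \cdot 10^{-5}$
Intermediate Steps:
$m{\left(y \right)} = \frac{3 \left(-98 + y\right)}{41 y}$ ($m{\left(y \right)} = 3 \frac{y - 98}{y + 20 \left(y + y\right)} = 3 \frac{-98 + y}{y + 20 \cdot 2 y} = 3 \frac{-98 + y}{y + 40 y} = 3 \frac{-98 + y}{41 y} = \frac{3 \left(-98 + y\right)}{41 y}$)
$\frac{1}{-26616 + \left(m{\left(207 \right)} - -490\right)} = \frac{1}{-26616 + \left(\frac{3 \left(-98 + 207\right)}{41 \cdot 207} - -490\right)} = \frac{1}{-26616 + \left(\frac{3}{41} \cdot \frac{1}{207} \cdot 109 + 490\right)} = \frac{1}{-26616 + \left(\frac{109}{2829} + 490\right)} = \frac{1}{-26616 + \frac{1386319}{2829}} = \frac{1}{- \frac{73910345}{2829}} = - \frac{2829}{73910345}$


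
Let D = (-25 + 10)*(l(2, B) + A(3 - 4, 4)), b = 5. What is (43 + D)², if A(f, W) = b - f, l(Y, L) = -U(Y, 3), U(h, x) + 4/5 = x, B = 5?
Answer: 196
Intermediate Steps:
U(h, x) = -⅘ + x
l(Y, L) = -11/5 (l(Y, L) = -(-⅘ + 3) = -1*11/5 = -11/5)
A(f, W) = 5 - f
D = -57 (D = (-25 + 10)*(-11/5 + (5 - (3 - 4))) = -15*(-11/5 + (5 - 1*(-1))) = -15*(-11/5 + (5 + 1)) = -15*(-11/5 + 6) = -15*19/5 = -57)
(43 + D)² = (43 - 57)² = (-14)² = 196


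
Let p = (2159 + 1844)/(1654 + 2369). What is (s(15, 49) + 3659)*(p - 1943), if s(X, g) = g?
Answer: -3218826632/447 ≈ -7.2010e+6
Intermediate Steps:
p = 4003/4023 ≈ 0.99503
(s(15, 49) + 3659)*(p - 1943) = (49 + 3659)*(4003/4023 - 1943) = 3708*(-7812686/4023) = -3218826632/447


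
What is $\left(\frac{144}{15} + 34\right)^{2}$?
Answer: $\frac{47524}{25} \approx 1901.0$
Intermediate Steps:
$\left(\frac{144}{15} + 34\right)^{2} = \left(144 \cdot \frac{1}{15} + 34\right)^{2} = \left(\frac{48}{5} + 34\right)^{2} = \left(\frac{218}{5}\right)^{2} = \frac{47524}{25}$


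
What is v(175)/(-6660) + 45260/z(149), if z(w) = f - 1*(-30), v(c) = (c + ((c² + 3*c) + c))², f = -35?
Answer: -5847424/37 ≈ -1.5804e+5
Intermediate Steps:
v(c) = (c² + 5*c)² (v(c) = (c + (c² + 4*c))² = (c² + 5*c)²)
z(w) = -5 (z(w) = -35 - 1*(-30) = -35 + 30 = -5)
v(175)/(-6660) + 45260/z(149) = (175²*(5 + 175)²)/(-6660) + 45260/(-5) = (30625*180²)*(-1/6660) + 45260*(-⅕) = (30625*32400)*(-1/6660) - 9052 = 992250000*(-1/6660) - 9052 = -5512500/37 - 9052 = -5847424/37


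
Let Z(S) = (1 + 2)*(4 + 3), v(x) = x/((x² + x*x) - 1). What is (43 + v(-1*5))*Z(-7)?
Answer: 6306/7 ≈ 900.86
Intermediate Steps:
v(x) = x/(-1 + 2*x²) (v(x) = x/((x² + x²) - 1) = x/(2*x² - 1) = x/(-1 + 2*x²))
Z(S) = 21 (Z(S) = 3*7 = 21)
(43 + v(-1*5))*Z(-7) = (43 + (-1*5)/(-1 + 2*(-1*5)²))*21 = (43 - 5/(-1 + 2*(-5)²))*21 = (43 - 5/(-1 + 2*25))*21 = (43 - 5/(-1 + 50))*21 = (43 - 5/49)*21 = (2102/49)*21 = 6306/7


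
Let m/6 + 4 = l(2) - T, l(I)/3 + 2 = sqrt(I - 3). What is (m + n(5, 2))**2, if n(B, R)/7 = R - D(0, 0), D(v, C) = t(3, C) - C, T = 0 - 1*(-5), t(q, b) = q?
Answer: 9085 - 3492*I ≈ 9085.0 - 3492.0*I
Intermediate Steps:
l(I) = -6 + 3*sqrt(-3 + I) (l(I) = -6 + 3*sqrt(I - 3) = -6 + 3*sqrt(-3 + I))
T = 5 (T = 0 + 5 = 5)
D(v, C) = 3 - C
n(B, R) = -21 + 7*R (n(B, R) = 7*(R - (3 - 1*0)) = 7*(R - (3 + 0)) = 7*(R - 1*3) = 7*(R - 3) = 7*(-3 + R) = -21 + 7*R)
m = -90 + 18*I (m = -24 + 6*((-6 + 3*sqrt(-3 + 2)) - 1*5) = -24 + 6*((-6 + 3*sqrt(-1)) - 5) = -24 + 6*((-6 + 3*I) - 5) = -24 + 6*(-11 + 3*I) = -24 + (-66 + 18*I) = -90 + 18*I ≈ -90.0 + 18.0*I)
(m + n(5, 2))**2 = ((-90 + 18*I) + (-21 + 7*2))**2 = ((-90 + 18*I) + (-21 + 14))**2 = ((-90 + 18*I) - 7)**2 = (-97 + 18*I)**2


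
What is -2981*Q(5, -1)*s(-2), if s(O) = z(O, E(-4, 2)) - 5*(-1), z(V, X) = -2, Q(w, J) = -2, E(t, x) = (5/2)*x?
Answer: 17886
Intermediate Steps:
E(t, x) = 5*x/2 (E(t, x) = (5*(½))*x = 5*x/2)
s(O) = 3 (s(O) = -2 - 5*(-1) = -2 + 5 = 3)
-2981*Q(5, -1)*s(-2) = -(-5962)*3 = -2981*(-6) = 17886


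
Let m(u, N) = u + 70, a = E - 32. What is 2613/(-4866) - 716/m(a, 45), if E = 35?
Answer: -1224935/118406 ≈ -10.345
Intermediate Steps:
a = 3 (a = 35 - 32 = 3)
m(u, N) = 70 + u
2613/(-4866) - 716/m(a, 45) = 2613/(-4866) - 716/(70 + 3) = 2613*(-1/4866) - 716/73 = -871/1622 - 716*1/73 = -871/1622 - 716/73 = -1224935/118406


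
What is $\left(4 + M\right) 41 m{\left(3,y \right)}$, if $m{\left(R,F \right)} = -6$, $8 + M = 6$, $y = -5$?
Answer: $-492$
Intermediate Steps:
$M = -2$ ($M = -8 + 6 = -2$)
$\left(4 + M\right) 41 m{\left(3,y \right)} = \left(4 - 2\right) 41 \left(-6\right) = 2 \cdot 41 \left(-6\right) = 82 \left(-6\right) = -492$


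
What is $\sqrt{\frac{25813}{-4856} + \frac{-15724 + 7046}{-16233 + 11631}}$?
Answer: $\frac{i \sqrt{107059069266006}}{5586828} \approx 1.852 i$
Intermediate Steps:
$\sqrt{\frac{25813}{-4856} + \frac{-15724 + 7046}{-16233 + 11631}} = \sqrt{25813 \left(- \frac{1}{4856}\right) - \frac{8678}{-4602}} = \sqrt{- \frac{25813}{4856} - - \frac{4339}{2301}} = \sqrt{- \frac{25813}{4856} + \frac{4339}{2301}} = \sqrt{- \frac{38325529}{11173656}} = \frac{i \sqrt{107059069266006}}{5586828}$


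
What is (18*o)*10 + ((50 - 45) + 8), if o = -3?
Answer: -527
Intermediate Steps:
(18*o)*10 + ((50 - 45) + 8) = (18*(-3))*10 + ((50 - 45) + 8) = -54*10 + (5 + 8) = -540 + 13 = -527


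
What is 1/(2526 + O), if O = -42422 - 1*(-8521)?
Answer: -1/31375 ≈ -3.1873e-5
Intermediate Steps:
O = -33901 (O = -42422 + 8521 = -33901)
1/(2526 + O) = 1/(2526 - 33901) = 1/(-31375) = -1/31375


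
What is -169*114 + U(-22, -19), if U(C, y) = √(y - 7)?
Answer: -19266 + I*√26 ≈ -19266.0 + 5.099*I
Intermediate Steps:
U(C, y) = √(-7 + y)
-169*114 + U(-22, -19) = -169*114 + √(-7 - 19) = -19266 + √(-26) = -19266 + I*√26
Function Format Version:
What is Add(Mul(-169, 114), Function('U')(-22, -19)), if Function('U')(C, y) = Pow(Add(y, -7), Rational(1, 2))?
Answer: Add(-19266, Mul(I, Pow(26, Rational(1, 2)))) ≈ Add(-19266., Mul(5.0990, I))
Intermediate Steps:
Function('U')(C, y) = Pow(Add(-7, y), Rational(1, 2))
Add(Mul(-169, 114), Function('U')(-22, -19)) = Add(Mul(-169, 114), Pow(Add(-7, -19), Rational(1, 2))) = Add(-19266, Pow(-26, Rational(1, 2))) = Add(-19266, Mul(I, Pow(26, Rational(1, 2))))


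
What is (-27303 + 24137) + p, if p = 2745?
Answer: -421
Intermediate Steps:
(-27303 + 24137) + p = (-27303 + 24137) + 2745 = -3166 + 2745 = -421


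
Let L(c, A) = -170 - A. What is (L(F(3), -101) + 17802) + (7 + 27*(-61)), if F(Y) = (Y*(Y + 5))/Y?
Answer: 16093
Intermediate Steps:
F(Y) = 5 + Y (F(Y) = (Y*(5 + Y))/Y = 5 + Y)
(L(F(3), -101) + 17802) + (7 + 27*(-61)) = ((-170 - 1*(-101)) + 17802) + (7 + 27*(-61)) = ((-170 + 101) + 17802) + (7 - 1647) = (-69 + 17802) - 1640 = 17733 - 1640 = 16093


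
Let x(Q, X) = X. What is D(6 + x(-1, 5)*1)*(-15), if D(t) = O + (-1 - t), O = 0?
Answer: 180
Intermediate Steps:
D(t) = -1 - t (D(t) = 0 + (-1 - t) = -1 - t)
D(6 + x(-1, 5)*1)*(-15) = (-1 - (6 + 5*1))*(-15) = (-1 - (6 + 5))*(-15) = (-1 - 1*11)*(-15) = (-1 - 11)*(-15) = -12*(-15) = 180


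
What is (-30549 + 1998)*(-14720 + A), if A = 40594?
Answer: -738728574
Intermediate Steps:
(-30549 + 1998)*(-14720 + A) = (-30549 + 1998)*(-14720 + 40594) = -28551*25874 = -738728574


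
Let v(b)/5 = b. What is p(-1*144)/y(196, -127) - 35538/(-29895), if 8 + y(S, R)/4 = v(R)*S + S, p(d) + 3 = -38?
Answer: 5888913013/4953481920 ≈ 1.1888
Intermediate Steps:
p(d) = -41 (p(d) = -3 - 38 = -41)
v(b) = 5*b
y(S, R) = -32 + 4*S + 20*R*S (y(S, R) = -32 + 4*((5*R)*S + S) = -32 + 4*(5*R*S + S) = -32 + 4*(S + 5*R*S) = -32 + (4*S + 20*R*S) = -32 + 4*S + 20*R*S)
p(-1*144)/y(196, -127) - 35538/(-29895) = -41/(-32 + 4*196 + 20*(-127)*196) - 35538/(-29895) = -41/(-32 + 784 - 497840) - 35538*(-1/29895) = -41/(-497088) + 11846/9965 = -41*(-1/497088) + 11846/9965 = 41/497088 + 11846/9965 = 5888913013/4953481920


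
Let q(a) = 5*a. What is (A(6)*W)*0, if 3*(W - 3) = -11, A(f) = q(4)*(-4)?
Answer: 0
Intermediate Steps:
A(f) = -80 (A(f) = (5*4)*(-4) = 20*(-4) = -80)
W = -2/3 (W = 3 + (1/3)*(-11) = 3 - 11/3 = -2/3 ≈ -0.66667)
(A(6)*W)*0 = -80*(-2/3)*0 = (160/3)*0 = 0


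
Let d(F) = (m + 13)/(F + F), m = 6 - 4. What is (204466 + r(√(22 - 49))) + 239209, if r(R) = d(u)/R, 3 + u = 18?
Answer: 443675 - I*√3/18 ≈ 4.4368e+5 - 0.096225*I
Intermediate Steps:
u = 15 (u = -3 + 18 = 15)
m = 2
d(F) = 15/(2*F) (d(F) = (2 + 13)/(F + F) = 15/((2*F)) = 15*(1/(2*F)) = 15/(2*F))
r(R) = 1/(2*R) (r(R) = ((15/2)/15)/R = ((15/2)*(1/15))/R = 1/(2*R))
(204466 + r(√(22 - 49))) + 239209 = (204466 + 1/(2*(√(22 - 49)))) + 239209 = (204466 + 1/(2*(√(-27)))) + 239209 = (204466 + 1/(2*((3*I*√3)))) + 239209 = (204466 + (-I*√3/9)/2) + 239209 = (204466 - I*√3/18) + 239209 = 443675 - I*√3/18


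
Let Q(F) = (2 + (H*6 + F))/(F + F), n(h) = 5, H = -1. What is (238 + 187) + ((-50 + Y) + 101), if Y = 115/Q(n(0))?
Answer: 1626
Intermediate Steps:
Q(F) = (-4 + F)/(2*F) (Q(F) = (2 + (-1*6 + F))/(F + F) = (2 + (-6 + F))/((2*F)) = (-4 + F)*(1/(2*F)) = (-4 + F)/(2*F))
Y = 1150 (Y = 115/(((½)*(-4 + 5)/5)) = 115/(((½)*(⅕)*1)) = 115/(⅒) = 115*10 = 1150)
(238 + 187) + ((-50 + Y) + 101) = (238 + 187) + ((-50 + 1150) + 101) = 425 + (1100 + 101) = 425 + 1201 = 1626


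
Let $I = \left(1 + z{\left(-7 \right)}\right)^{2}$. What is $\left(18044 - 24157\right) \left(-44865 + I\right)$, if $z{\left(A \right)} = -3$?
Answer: $274235293$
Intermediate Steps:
$I = 4$ ($I = \left(1 - 3\right)^{2} = \left(-2\right)^{2} = 4$)
$\left(18044 - 24157\right) \left(-44865 + I\right) = \left(18044 - 24157\right) \left(-44865 + 4\right) = \left(18044 - 24157\right) \left(-44861\right) = \left(-6113\right) \left(-44861\right) = 274235293$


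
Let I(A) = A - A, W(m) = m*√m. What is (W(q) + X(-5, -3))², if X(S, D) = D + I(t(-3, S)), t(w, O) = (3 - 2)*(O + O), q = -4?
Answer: -55 + 48*I ≈ -55.0 + 48.0*I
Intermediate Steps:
W(m) = m^(3/2)
t(w, O) = 2*O (t(w, O) = 1*(2*O) = 2*O)
I(A) = 0
X(S, D) = D (X(S, D) = D + 0 = D)
(W(q) + X(-5, -3))² = ((-4)^(3/2) - 3)² = (-8*I - 3)² = (-3 - 8*I)²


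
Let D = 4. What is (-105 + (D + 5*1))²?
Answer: 9216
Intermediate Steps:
(-105 + (D + 5*1))² = (-105 + (4 + 5*1))² = (-105 + (4 + 5))² = (-105 + 9)² = (-96)² = 9216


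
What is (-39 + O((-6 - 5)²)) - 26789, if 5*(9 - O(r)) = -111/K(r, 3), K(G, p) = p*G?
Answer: -16225458/605 ≈ -26819.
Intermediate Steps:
K(G, p) = G*p
O(r) = 9 + 37/(5*r) (O(r) = 9 - (-111)/(5*(r*3)) = 9 - (-111)/(5*(3*r)) = 9 - (-111)*1/(3*r)/5 = 9 - (-37)/(5*r) = 9 + 37/(5*r))
(-39 + O((-6 - 5)²)) - 26789 = (-39 + (9 + 37/(5*((-6 - 5)²)))) - 26789 = (-39 + (9 + 37/(5*((-11)²)))) - 26789 = (-39 + (9 + (37/5)/121)) - 26789 = (-39 + (9 + (37/5)*(1/121))) - 26789 = (-39 + (9 + 37/605)) - 26789 = (-39 + 5482/605) - 26789 = -18113/605 - 26789 = -16225458/605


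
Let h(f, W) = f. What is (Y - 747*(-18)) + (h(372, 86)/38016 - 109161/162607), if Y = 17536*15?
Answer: 142428374137105/515138976 ≈ 2.7649e+5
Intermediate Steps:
Y = 263040
(Y - 747*(-18)) + (h(372, 86)/38016 - 109161/162607) = (263040 - 747*(-18)) + (372/38016 - 109161/162607) = (263040 + 13446) + (372*(1/38016) - 109161*1/162607) = 276486 + (31/3168 - 109161/162607) = 276486 - 340781231/515138976 = 142428374137105/515138976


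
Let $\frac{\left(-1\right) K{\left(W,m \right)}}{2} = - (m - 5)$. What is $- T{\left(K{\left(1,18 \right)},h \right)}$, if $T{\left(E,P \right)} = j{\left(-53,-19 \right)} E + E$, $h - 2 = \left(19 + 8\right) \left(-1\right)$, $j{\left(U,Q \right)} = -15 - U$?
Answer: $-1014$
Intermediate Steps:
$K{\left(W,m \right)} = -10 + 2 m$ ($K{\left(W,m \right)} = - 2 \left(- (m - 5)\right) = - 2 \left(- (-5 + m)\right) = - 2 \left(5 - m\right) = -10 + 2 m$)
$h = -25$ ($h = 2 + \left(19 + 8\right) \left(-1\right) = 2 + 27 \left(-1\right) = 2 - 27 = -25$)
$T{\left(E,P \right)} = 39 E$ ($T{\left(E,P \right)} = \left(-15 - -53\right) E + E = \left(-15 + 53\right) E + E = 38 E + E = 39 E$)
$- T{\left(K{\left(1,18 \right)},h \right)} = - 39 \left(-10 + 2 \cdot 18\right) = - 39 \left(-10 + 36\right) = - 39 \cdot 26 = \left(-1\right) 1014 = -1014$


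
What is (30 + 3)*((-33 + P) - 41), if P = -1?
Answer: -2475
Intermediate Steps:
(30 + 3)*((-33 + P) - 41) = (30 + 3)*((-33 - 1) - 41) = 33*(-34 - 41) = 33*(-75) = -2475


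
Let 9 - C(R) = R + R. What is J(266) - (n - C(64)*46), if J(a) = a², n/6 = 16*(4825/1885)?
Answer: 24518674/377 ≈ 65036.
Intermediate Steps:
C(R) = 9 - 2*R (C(R) = 9 - (R + R) = 9 - 2*R)
n = 92640/377 (n = 6*(16*(4825/1885)) = 6*(16*(4825*(1/1885))) = 6*(16*(965/377)) = 6*(15440/377) = 92640/377 ≈ 245.73)
J(266) - (n - C(64)*46) = 266² - (92640/377 - (9 - 2*64)*46) = 70756 - (92640/377 - (9 - 128)*46) = 70756 - (92640/377 - (-119)*46) = 70756 - (92640/377 - 1*(-5474)) = 70756 - (92640/377 + 5474) = 70756 - 1*2156338/377 = 70756 - 2156338/377 = 24518674/377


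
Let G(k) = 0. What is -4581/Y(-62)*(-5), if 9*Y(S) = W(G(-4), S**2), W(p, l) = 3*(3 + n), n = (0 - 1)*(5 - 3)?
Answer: 68715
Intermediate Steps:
n = -2 (n = -1*2 = -2)
W(p, l) = 3 (W(p, l) = 3*(3 - 2) = 3*1 = 3)
Y(S) = 1/3 (Y(S) = (1/9)*3 = 1/3)
-4581/Y(-62)*(-5) = -4581/1/3*(-5) = -4581*3*(-5) = -13743*(-5) = 68715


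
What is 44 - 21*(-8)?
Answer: 212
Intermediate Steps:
44 - 21*(-8) = 44 + 168 = 212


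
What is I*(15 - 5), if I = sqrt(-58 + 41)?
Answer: 10*I*sqrt(17) ≈ 41.231*I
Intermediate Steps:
I = I*sqrt(17) (I = sqrt(-17) = I*sqrt(17) ≈ 4.1231*I)
I*(15 - 5) = (I*sqrt(17))*(15 - 5) = (I*sqrt(17))*10 = 10*I*sqrt(17)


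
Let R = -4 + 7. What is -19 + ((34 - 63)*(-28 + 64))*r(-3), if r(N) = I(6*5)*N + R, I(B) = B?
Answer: 90809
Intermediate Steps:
R = 3
r(N) = 3 + 30*N (r(N) = (6*5)*N + 3 = 30*N + 3 = 3 + 30*N)
-19 + ((34 - 63)*(-28 + 64))*r(-3) = -19 + ((34 - 63)*(-28 + 64))*(3 + 30*(-3)) = -19 + (-29*36)*(3 - 90) = -19 - 1044*(-87) = -19 + 90828 = 90809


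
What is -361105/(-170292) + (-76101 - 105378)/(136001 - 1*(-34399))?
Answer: 2552322511/2418146400 ≈ 1.0555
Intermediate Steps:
-361105/(-170292) + (-76101 - 105378)/(136001 - 1*(-34399)) = -361105*(-1/170292) - 181479/(136001 + 34399) = 361105/170292 - 181479/170400 = 361105/170292 - 181479*1/170400 = 361105/170292 - 60493/56800 = 2552322511/2418146400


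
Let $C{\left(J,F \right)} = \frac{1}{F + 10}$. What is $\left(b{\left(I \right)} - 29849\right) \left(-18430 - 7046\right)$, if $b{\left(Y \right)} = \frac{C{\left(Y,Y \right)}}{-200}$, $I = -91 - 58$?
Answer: $\frac{5285010205431}{6950} \approx 7.6043 \cdot 10^{8}$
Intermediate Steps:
$C{\left(J,F \right)} = \frac{1}{10 + F}$
$I = -149$
$b{\left(Y \right)} = - \frac{1}{200 \left(10 + Y\right)}$ ($b{\left(Y \right)} = \frac{1}{\left(10 + Y\right) \left(-200\right)} = \frac{1}{10 + Y} \left(- \frac{1}{200}\right) = - \frac{1}{200 \left(10 + Y\right)}$)
$\left(b{\left(I \right)} - 29849\right) \left(-18430 - 7046\right) = \left(- \frac{1}{2000 + 200 \left(-149\right)} - 29849\right) \left(-18430 - 7046\right) = \left(- \frac{1}{2000 - 29800} - 29849\right) \left(-25476\right) = \left(- \frac{1}{-27800} - 29849\right) \left(-25476\right) = \left(\left(-1\right) \left(- \frac{1}{27800}\right) - 29849\right) \left(-25476\right) = \left(\frac{1}{27800} - 29849\right) \left(-25476\right) = \left(- \frac{829802199}{27800}\right) \left(-25476\right) = \frac{5285010205431}{6950}$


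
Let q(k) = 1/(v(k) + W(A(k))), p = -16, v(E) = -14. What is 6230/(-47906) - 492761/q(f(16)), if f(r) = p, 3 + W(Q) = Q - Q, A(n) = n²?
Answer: 200652768846/23953 ≈ 8.3769e+6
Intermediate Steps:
W(Q) = -3 (W(Q) = -3 + (Q - Q) = -3 + 0 = -3)
f(r) = -16
q(k) = -1/17 (q(k) = 1/(-14 - 3) = 1/(-17) = -1/17)
6230/(-47906) - 492761/q(f(16)) = 6230/(-47906) - 492761/(-1/17) = 6230*(-1/47906) - 492761*(-17) = -3115/23953 + 8376937 = 200652768846/23953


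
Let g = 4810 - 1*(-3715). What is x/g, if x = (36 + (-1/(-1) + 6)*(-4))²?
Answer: 64/8525 ≈ 0.0075073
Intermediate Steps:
x = 64 (x = (36 + (-1*(-1) + 6)*(-4))² = (36 + (1 + 6)*(-4))² = (36 + 7*(-4))² = (36 - 28)² = 8² = 64)
g = 8525 (g = 4810 + 3715 = 8525)
x/g = 64/8525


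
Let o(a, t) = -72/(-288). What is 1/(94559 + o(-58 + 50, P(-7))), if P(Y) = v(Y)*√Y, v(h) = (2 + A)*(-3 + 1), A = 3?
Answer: 4/378237 ≈ 1.0575e-5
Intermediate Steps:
v(h) = -10 (v(h) = (2 + 3)*(-3 + 1) = 5*(-2) = -10)
P(Y) = -10*√Y
o(a, t) = ¼ (o(a, t) = -72*(-1/288) = ¼)
1/(94559 + o(-58 + 50, P(-7))) = 1/(94559 + ¼) = 1/(378237/4) = 4/378237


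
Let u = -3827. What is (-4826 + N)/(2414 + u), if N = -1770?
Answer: 6596/1413 ≈ 4.6681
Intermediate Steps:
(-4826 + N)/(2414 + u) = (-4826 - 1770)/(2414 - 3827) = -6596/(-1413) = -6596*(-1/1413) = 6596/1413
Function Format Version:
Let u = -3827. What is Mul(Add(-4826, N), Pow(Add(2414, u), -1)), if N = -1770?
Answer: Rational(6596, 1413) ≈ 4.6681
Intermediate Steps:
Mul(Add(-4826, N), Pow(Add(2414, u), -1)) = Mul(Add(-4826, -1770), Pow(Add(2414, -3827), -1)) = Mul(-6596, Pow(-1413, -1)) = Mul(-6596, Rational(-1, 1413)) = Rational(6596, 1413)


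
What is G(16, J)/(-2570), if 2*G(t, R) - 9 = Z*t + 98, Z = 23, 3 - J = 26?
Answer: -95/1028 ≈ -0.092412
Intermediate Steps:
J = -23 (J = 3 - 1*26 = 3 - 26 = -23)
G(t, R) = 107/2 + 23*t/2 (G(t, R) = 9/2 + (23*t + 98)/2 = 9/2 + (98 + 23*t)/2 = 9/2 + (49 + 23*t/2) = 107/2 + 23*t/2)
G(16, J)/(-2570) = (107/2 + (23/2)*16)/(-2570) = (107/2 + 184)*(-1/2570) = (475/2)*(-1/2570) = -95/1028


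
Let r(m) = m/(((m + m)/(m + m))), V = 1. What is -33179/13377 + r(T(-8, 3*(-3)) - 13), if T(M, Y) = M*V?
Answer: -314096/13377 ≈ -23.480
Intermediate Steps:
T(M, Y) = M (T(M, Y) = M*1 = M)
r(m) = m (r(m) = m/(((2*m)/((2*m)))) = m/(((2*m)*(1/(2*m)))) = m/1 = m*1 = m)
-33179/13377 + r(T(-8, 3*(-3)) - 13) = -33179/13377 + (-8 - 13) = -33179*1/13377 - 21 = -33179/13377 - 21 = -314096/13377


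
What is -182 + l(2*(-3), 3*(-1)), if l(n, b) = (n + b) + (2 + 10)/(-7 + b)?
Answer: -961/5 ≈ -192.20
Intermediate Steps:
l(n, b) = b + n + 12/(-7 + b) (l(n, b) = (b + n) + 12/(-7 + b) = b + n + 12/(-7 + b))
-182 + l(2*(-3), 3*(-1)) = -182 + (12 + (3*(-1))**2 - 21*(-1) - 14*(-3) + (3*(-1))*(2*(-3)))/(-7 + 3*(-1)) = -182 + (12 + (-3)**2 - 7*(-3) - 7*(-6) - 3*(-6))/(-7 - 3) = -182 + (12 + 9 + 21 + 42 + 18)/(-10) = -182 - 1/10*102 = -182 - 51/5 = -961/5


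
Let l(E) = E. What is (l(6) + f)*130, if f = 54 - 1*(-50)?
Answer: 14300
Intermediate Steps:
f = 104 (f = 54 + 50 = 104)
(l(6) + f)*130 = (6 + 104)*130 = 110*130 = 14300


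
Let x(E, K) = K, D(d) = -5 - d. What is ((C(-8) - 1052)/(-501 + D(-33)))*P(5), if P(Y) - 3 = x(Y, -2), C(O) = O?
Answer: 1060/473 ≈ 2.2410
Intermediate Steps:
P(Y) = 1 (P(Y) = 3 - 2 = 1)
((C(-8) - 1052)/(-501 + D(-33)))*P(5) = ((-8 - 1052)/(-501 + (-5 - 1*(-33))))*1 = -1060/(-501 + (-5 + 33))*1 = -1060/(-501 + 28)*1 = -1060/(-473)*1 = -1060*(-1/473)*1 = (1060/473)*1 = 1060/473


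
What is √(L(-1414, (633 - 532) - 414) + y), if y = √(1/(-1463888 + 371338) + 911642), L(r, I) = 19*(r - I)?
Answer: √(-998811545871900 + 218510*√43527824241160498)/218510 ≈ 141.29*I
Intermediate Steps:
L(r, I) = -19*I + 19*r
y = √43527824241160498/218510 (y = √(1/(-1092550) + 911642) = √(-1/1092550 + 911642) = √(996014467099/1092550) = √43527824241160498/218510 ≈ 954.80)
√(L(-1414, (633 - 532) - 414) + y) = √((-19*((633 - 532) - 414) + 19*(-1414)) + √43527824241160498/218510) = √((-19*(101 - 414) - 26866) + √43527824241160498/218510) = √((-19*(-313) - 26866) + √43527824241160498/218510) = √((5947 - 26866) + √43527824241160498/218510) = √(-20919 + √43527824241160498/218510)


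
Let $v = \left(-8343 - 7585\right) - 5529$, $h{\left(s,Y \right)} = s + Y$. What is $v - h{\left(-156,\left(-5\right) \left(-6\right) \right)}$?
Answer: $-21331$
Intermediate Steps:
$h{\left(s,Y \right)} = Y + s$
$v = -21457$ ($v = -15928 - 5529 = -21457$)
$v - h{\left(-156,\left(-5\right) \left(-6\right) \right)} = -21457 - \left(\left(-5\right) \left(-6\right) - 156\right) = -21457 - \left(30 - 156\right) = -21457 - -126 = -21457 + 126 = -21331$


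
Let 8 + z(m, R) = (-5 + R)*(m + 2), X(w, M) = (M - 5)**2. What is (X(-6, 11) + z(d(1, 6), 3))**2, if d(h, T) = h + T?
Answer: 100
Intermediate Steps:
d(h, T) = T + h
X(w, M) = (-5 + M)**2
z(m, R) = -8 + (-5 + R)*(2 + m) (z(m, R) = -8 + (-5 + R)*(m + 2) = -8 + (-5 + R)*(2 + m))
(X(-6, 11) + z(d(1, 6), 3))**2 = ((-5 + 11)**2 + (-18 - 5*(6 + 1) + 2*3 + 3*(6 + 1)))**2 = (6**2 + (-18 - 5*7 + 6 + 3*7))**2 = (36 + (-18 - 35 + 6 + 21))**2 = (36 - 26)**2 = 10**2 = 100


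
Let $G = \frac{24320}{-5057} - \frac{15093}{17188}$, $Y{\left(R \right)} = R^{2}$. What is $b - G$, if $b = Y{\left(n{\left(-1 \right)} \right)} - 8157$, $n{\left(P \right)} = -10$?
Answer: $- \frac{699817814351}{86919716} \approx -8051.3$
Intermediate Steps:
$b = -8057$ ($b = \left(-10\right)^{2} - 8157 = 100 - 8157 = -8057$)
$G = - \frac{494337461}{86919716}$ ($G = 24320 \left(- \frac{1}{5057}\right) - \frac{15093}{17188} = - \frac{24320}{5057} - \frac{15093}{17188} = - \frac{494337461}{86919716} \approx -5.6873$)
$b - G = -8057 - - \frac{494337461}{86919716} = -8057 + \frac{494337461}{86919716} = - \frac{699817814351}{86919716}$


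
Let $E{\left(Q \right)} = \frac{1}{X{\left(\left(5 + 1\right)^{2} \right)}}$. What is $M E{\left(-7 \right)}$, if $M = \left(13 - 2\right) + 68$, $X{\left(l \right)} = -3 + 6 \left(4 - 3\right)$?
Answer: $\frac{79}{3} \approx 26.333$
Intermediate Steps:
$X{\left(l \right)} = 3$ ($X{\left(l \right)} = -3 + 6 \cdot 1 = -3 + 6 = 3$)
$M = 79$ ($M = 11 + 68 = 79$)
$E{\left(Q \right)} = \frac{1}{3}$
$M E{\left(-7 \right)} = 79 \cdot \frac{1}{3} = \frac{79}{3}$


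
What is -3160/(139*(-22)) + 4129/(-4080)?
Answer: 133159/6238320 ≈ 0.021345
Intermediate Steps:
-3160/(139*(-22)) + 4129/(-4080) = -3160/(-3058) + 4129*(-1/4080) = -3160*(-1/3058) - 4129/4080 = 1580/1529 - 4129/4080 = 133159/6238320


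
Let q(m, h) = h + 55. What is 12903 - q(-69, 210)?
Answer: 12638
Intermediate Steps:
q(m, h) = 55 + h
12903 - q(-69, 210) = 12903 - (55 + 210) = 12903 - 1*265 = 12903 - 265 = 12638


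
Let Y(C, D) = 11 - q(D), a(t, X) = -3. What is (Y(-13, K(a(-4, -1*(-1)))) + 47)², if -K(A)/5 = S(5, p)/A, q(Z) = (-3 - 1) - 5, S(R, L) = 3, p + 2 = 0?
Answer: 4489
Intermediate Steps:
p = -2 (p = -2 + 0 = -2)
q(Z) = -9 (q(Z) = -4 - 5 = -9)
K(A) = -15/A
Y(C, D) = 20 (Y(C, D) = 11 - 1*(-9) = 11 + 9 = 20)
(Y(-13, K(a(-4, -1*(-1)))) + 47)² = (20 + 47)² = 67² = 4489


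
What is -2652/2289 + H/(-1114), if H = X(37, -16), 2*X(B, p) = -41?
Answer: -1938269/1699964 ≈ -1.1402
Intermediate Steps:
X(B, p) = -41/2 (X(B, p) = (½)*(-41) = -41/2)
H = -41/2 ≈ -20.500
-2652/2289 + H/(-1114) = -2652/2289 - 41/2/(-1114) = -2652*1/2289 - 41/2*(-1/1114) = -884/763 + 41/2228 = -1938269/1699964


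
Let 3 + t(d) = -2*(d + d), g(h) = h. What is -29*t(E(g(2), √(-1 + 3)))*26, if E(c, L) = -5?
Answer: -12818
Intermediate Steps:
t(d) = -3 - 4*d (t(d) = -3 - 2*(d + d) = -3 - 4*d)
-29*t(E(g(2), √(-1 + 3)))*26 = -29*(-3 - 4*(-5))*26 = -29*(-3 + 20)*26 = -29*17*26 = -493*26 = -12818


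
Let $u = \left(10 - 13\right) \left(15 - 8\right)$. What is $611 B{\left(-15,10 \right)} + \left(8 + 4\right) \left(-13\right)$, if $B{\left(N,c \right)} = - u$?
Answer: $12675$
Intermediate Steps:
$u = -21$ ($u = \left(-3\right) 7 = -21$)
$B{\left(N,c \right)} = 21$ ($B{\left(N,c \right)} = \left(-1\right) \left(-21\right) = 21$)
$611 B{\left(-15,10 \right)} + \left(8 + 4\right) \left(-13\right) = 611 \cdot 21 + \left(8 + 4\right) \left(-13\right) = 12831 + 12 \left(-13\right) = 12831 - 156 = 12675$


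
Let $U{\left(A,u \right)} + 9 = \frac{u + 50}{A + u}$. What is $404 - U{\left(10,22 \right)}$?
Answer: $\frac{1643}{4} \approx 410.75$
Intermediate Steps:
$U{\left(A,u \right)} = -9 + \frac{50 + u}{A + u}$ ($U{\left(A,u \right)} = -9 + \frac{u + 50}{A + u} = -9 + \frac{50 + u}{A + u}$)
$404 - U{\left(10,22 \right)} = 404 - \frac{50 - 90 - 176}{10 + 22} = 404 - \frac{50 - 90 - 176}{32} = 404 - \frac{1}{32} \left(-216\right) = 404 - - \frac{27}{4} = 404 + \frac{27}{4} = \frac{1643}{4}$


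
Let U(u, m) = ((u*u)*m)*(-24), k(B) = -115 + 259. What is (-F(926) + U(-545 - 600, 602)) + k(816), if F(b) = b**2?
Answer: -18942546532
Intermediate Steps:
k(B) = 144
U(u, m) = -24*m*u**2 (U(u, m) = (u**2*m)*(-24) = (m*u**2)*(-24) = -24*m*u**2)
(-F(926) + U(-545 - 600, 602)) + k(816) = (-1*926**2 - 24*602*(-545 - 600)**2) + 144 = (-1*857476 - 24*602*(-1145)**2) + 144 = (-857476 - 24*602*1311025) + 144 = (-857476 - 18941689200) + 144 = -18942546676 + 144 = -18942546532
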